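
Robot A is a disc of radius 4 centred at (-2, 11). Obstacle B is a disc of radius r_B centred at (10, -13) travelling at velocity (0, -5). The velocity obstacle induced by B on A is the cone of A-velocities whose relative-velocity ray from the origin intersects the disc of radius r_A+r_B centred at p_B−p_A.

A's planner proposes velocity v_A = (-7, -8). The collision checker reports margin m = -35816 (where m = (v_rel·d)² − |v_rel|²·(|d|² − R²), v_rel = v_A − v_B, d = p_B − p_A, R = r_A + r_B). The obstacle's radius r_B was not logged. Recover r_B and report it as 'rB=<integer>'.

m = -35816
d = (12, -24);  v_rel = (-7, -3),  |v_rel|² = 58
v_rel×d = (-7)·(-24) − (-3)·(12) = 204
since m = R²·58 − 204²:  R² = (41616 + -35816) / 58 = 100
R = √100 = 10  ⇒  r_B = 10 − 4 = 6

rB=6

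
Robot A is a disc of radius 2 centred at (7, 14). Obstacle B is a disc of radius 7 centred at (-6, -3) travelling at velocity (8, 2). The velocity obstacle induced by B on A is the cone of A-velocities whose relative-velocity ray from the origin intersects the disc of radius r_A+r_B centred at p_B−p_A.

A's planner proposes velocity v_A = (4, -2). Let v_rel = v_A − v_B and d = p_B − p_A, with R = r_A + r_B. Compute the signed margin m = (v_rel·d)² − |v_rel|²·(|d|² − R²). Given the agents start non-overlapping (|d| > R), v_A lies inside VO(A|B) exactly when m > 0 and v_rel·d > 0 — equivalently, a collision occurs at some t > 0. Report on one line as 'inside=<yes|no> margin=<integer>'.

d = (-13, -17),  |d|² = 458;  R = 2+7 = 9,  c = 458−9² = 377
v_rel = (-4, -4),  |v_rel|² = 32;  v_rel·d = (-4)·(-13) + (-4)·(-17) = 120
32·t² − 240·t + 377 = 0  ⇒  m = 120² − 32·377 = 2336
m = 2336 > 0,  v_rel·d = 120 > 0  ⇒  inside

inside=yes margin=2336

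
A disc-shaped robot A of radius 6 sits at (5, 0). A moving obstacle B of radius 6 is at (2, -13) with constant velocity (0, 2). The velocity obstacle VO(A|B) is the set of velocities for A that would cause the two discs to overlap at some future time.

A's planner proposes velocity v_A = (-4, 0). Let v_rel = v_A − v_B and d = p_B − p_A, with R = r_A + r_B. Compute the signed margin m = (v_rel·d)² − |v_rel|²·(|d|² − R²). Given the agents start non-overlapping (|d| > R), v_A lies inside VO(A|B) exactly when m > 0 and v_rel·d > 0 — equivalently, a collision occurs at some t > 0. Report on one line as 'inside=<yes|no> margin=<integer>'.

d = (-3, -13),  |d|² = 178;  R = 6+6 = 12,  c = 178−12² = 34
v_rel = (-4, -2),  |v_rel|² = 20;  v_rel·d = (-4)·(-3) + (-2)·(-13) = 38
20·t² − 76·t + 34 = 0  ⇒  m = 38² − 20·34 = 764
m = 764 > 0,  v_rel·d = 38 > 0  ⇒  inside

inside=yes margin=764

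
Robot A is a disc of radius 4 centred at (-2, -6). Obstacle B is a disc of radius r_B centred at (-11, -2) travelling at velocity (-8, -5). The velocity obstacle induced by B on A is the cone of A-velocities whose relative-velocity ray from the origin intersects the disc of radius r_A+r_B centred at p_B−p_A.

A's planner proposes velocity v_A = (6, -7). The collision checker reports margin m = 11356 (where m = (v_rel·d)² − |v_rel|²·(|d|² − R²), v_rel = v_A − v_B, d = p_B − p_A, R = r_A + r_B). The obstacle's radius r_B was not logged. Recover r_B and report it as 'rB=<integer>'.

m = 11356
d = (-9, 4);  v_rel = (14, -2),  |v_rel|² = 200
v_rel×d = (14)·(4) − (-2)·(-9) = 38
since m = R²·200 − 38²:  R² = (1444 + 11356) / 200 = 64
R = √64 = 8  ⇒  r_B = 8 − 4 = 4

rB=4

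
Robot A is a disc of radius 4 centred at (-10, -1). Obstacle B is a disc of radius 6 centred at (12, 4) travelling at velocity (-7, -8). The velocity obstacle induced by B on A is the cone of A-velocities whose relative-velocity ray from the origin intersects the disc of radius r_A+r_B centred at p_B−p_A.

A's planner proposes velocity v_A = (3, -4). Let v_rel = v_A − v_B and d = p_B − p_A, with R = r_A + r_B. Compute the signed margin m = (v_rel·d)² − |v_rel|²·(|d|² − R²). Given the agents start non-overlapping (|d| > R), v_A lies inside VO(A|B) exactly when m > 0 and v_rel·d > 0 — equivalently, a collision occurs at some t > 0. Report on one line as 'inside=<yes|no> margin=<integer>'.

d = (22, 5),  |d|² = 509;  R = 4+6 = 10,  c = 509−10² = 409
v_rel = (10, 4),  |v_rel|² = 116;  v_rel·d = (10)·(22) + (4)·(5) = 240
116·t² − 480·t + 409 = 0  ⇒  m = 240² − 116·409 = 10156
m = 10156 > 0,  v_rel·d = 240 > 0  ⇒  inside

inside=yes margin=10156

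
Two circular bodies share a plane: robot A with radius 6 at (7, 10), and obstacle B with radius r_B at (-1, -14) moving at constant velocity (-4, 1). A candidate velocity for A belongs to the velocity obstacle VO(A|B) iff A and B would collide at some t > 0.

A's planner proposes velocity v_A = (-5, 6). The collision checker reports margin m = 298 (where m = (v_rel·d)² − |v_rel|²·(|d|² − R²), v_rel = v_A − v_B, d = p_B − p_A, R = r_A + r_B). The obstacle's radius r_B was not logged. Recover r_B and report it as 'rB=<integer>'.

m = 298
d = (-8, -24);  v_rel = (-1, 5),  |v_rel|² = 26
v_rel×d = (-1)·(-24) − (5)·(-8) = 64
since m = R²·26 − 64²:  R² = (4096 + 298) / 26 = 169
R = √169 = 13  ⇒  r_B = 13 − 6 = 7

rB=7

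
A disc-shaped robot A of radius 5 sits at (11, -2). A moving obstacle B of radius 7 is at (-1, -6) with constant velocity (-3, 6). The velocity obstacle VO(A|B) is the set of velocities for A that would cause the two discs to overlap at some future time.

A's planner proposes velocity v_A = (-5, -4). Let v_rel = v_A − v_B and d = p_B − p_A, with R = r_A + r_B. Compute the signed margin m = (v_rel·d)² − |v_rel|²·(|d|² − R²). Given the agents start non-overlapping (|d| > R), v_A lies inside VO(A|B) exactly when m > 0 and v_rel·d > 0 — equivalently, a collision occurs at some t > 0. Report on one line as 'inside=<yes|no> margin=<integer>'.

d = (-12, -4),  |d|² = 160;  R = 5+7 = 12,  c = 160−12² = 16
v_rel = (-2, -10),  |v_rel|² = 104;  v_rel·d = (-2)·(-12) + (-10)·(-4) = 64
104·t² − 128·t + 16 = 0  ⇒  m = 64² − 104·16 = 2432
m = 2432 > 0,  v_rel·d = 64 > 0  ⇒  inside

inside=yes margin=2432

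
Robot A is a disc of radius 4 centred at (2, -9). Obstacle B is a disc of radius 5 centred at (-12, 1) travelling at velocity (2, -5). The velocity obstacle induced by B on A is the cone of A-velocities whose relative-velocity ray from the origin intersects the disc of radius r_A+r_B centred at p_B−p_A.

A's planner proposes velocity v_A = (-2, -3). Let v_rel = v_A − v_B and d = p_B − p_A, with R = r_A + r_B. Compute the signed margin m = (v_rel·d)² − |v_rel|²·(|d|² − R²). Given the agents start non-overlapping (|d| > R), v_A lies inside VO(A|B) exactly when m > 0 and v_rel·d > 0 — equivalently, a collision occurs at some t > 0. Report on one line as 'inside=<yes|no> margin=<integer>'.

d = (-14, 10),  |d|² = 296;  R = 4+5 = 9,  c = 296−9² = 215
v_rel = (-4, 2),  |v_rel|² = 20;  v_rel·d = (-4)·(-14) + (2)·(10) = 76
20·t² − 152·t + 215 = 0  ⇒  m = 76² − 20·215 = 1476
m = 1476 > 0,  v_rel·d = 76 > 0  ⇒  inside

inside=yes margin=1476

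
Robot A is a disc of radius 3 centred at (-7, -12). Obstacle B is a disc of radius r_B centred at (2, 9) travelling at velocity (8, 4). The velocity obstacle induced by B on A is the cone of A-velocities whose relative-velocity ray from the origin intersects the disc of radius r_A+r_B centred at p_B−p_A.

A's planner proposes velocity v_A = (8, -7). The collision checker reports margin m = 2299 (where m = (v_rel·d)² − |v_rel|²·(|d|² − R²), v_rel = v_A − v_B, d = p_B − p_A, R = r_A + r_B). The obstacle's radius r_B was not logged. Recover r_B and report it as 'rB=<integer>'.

m = 2299
d = (9, 21);  v_rel = (0, -11),  |v_rel|² = 121
v_rel×d = (0)·(21) − (-11)·(9) = 99
since m = R²·121 − 99²:  R² = (9801 + 2299) / 121 = 100
R = √100 = 10  ⇒  r_B = 10 − 3 = 7

rB=7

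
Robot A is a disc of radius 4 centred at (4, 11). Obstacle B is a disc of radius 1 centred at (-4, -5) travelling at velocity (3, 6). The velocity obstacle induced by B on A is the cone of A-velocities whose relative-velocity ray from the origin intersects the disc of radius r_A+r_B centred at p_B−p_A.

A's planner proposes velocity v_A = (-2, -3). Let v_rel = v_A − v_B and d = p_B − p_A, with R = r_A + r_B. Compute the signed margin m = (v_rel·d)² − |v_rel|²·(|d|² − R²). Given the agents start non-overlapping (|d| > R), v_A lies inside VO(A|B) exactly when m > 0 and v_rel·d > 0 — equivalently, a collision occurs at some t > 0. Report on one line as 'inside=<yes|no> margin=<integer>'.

d = (-8, -16),  |d|² = 320;  R = 4+1 = 5,  c = 320−5² = 295
v_rel = (-5, -9),  |v_rel|² = 106;  v_rel·d = (-5)·(-8) + (-9)·(-16) = 184
106·t² − 368·t + 295 = 0  ⇒  m = 184² − 106·295 = 2586
m = 2586 > 0,  v_rel·d = 184 > 0  ⇒  inside

inside=yes margin=2586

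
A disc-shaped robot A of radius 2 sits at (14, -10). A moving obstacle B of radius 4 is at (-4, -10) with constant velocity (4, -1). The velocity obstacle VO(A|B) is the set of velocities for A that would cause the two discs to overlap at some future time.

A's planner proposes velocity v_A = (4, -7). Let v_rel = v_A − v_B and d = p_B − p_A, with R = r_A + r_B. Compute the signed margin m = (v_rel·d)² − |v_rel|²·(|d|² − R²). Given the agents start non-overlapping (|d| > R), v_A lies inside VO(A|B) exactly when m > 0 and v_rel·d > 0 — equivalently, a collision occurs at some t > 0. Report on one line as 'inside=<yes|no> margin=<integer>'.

d = (-18, 0),  |d|² = 324;  R = 2+4 = 6,  c = 324−6² = 288
v_rel = (0, -6),  |v_rel|² = 36;  v_rel·d = (0)·(-18) + (-6)·(0) = 0
36·t² − 0·t + 288 = 0  ⇒  m = 0² − 36·288 = -10368
m = -10368 < 0,  v_rel·d = 0 = 0  ⇒  outside

inside=no margin=-10368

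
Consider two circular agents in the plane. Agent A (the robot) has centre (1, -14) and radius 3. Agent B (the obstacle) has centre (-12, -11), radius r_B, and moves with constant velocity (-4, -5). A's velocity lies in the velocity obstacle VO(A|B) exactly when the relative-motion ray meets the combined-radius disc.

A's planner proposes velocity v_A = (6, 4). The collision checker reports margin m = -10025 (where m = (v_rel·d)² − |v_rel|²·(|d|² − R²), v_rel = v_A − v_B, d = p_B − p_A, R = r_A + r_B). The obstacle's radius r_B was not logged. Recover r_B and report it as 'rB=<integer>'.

m = -10025
d = (-13, 3);  v_rel = (10, 9),  |v_rel|² = 181
v_rel×d = (10)·(3) − (9)·(-13) = 147
since m = R²·181 − 147²:  R² = (21609 + -10025) / 181 = 64
R = √64 = 8  ⇒  r_B = 8 − 3 = 5

rB=5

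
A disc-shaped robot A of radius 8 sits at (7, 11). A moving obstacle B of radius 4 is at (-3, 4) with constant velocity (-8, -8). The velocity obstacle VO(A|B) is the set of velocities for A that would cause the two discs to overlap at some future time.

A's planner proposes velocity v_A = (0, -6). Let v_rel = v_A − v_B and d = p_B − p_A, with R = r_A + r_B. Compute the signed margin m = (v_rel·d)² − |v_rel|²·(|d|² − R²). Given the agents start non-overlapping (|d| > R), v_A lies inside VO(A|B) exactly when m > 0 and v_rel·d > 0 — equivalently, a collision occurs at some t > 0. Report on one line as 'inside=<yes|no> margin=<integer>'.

d = (-10, -7),  |d|² = 149;  R = 8+4 = 12,  c = 149−12² = 5
v_rel = (8, 2),  |v_rel|² = 68;  v_rel·d = (8)·(-10) + (2)·(-7) = -94
68·t² + 188·t + 5 = 0  ⇒  m = (-94)² − 68·5 = 8496
m = 8496 > 0,  v_rel·d = -94 < 0  ⇒  outside

inside=no margin=8496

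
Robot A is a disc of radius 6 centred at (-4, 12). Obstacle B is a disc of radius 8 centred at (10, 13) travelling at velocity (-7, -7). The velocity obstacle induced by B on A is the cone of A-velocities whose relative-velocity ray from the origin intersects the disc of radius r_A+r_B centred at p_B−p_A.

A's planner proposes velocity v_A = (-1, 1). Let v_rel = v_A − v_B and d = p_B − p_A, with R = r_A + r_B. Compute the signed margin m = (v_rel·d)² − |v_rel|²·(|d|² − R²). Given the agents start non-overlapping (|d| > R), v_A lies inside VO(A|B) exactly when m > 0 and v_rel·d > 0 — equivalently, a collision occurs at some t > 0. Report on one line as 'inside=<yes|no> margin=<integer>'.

d = (14, 1),  |d|² = 197;  R = 6+8 = 14,  c = 197−14² = 1
v_rel = (6, 8),  |v_rel|² = 100;  v_rel·d = (6)·(14) + (8)·(1) = 92
100·t² − 184·t + 1 = 0  ⇒  m = 92² − 100·1 = 8364
m = 8364 > 0,  v_rel·d = 92 > 0  ⇒  inside

inside=yes margin=8364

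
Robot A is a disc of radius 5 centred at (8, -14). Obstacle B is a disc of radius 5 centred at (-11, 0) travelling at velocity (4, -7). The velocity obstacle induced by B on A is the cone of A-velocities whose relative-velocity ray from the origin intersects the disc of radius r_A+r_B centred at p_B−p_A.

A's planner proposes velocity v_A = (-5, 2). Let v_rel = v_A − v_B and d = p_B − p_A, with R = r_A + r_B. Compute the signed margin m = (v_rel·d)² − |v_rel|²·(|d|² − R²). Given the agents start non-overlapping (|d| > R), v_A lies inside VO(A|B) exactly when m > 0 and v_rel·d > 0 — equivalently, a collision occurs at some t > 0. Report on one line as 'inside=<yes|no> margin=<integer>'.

d = (-19, 14),  |d|² = 557;  R = 5+5 = 10,  c = 557−10² = 457
v_rel = (-9, 9),  |v_rel|² = 162;  v_rel·d = (-9)·(-19) + (9)·(14) = 297
162·t² − 594·t + 457 = 0  ⇒  m = 297² − 162·457 = 14175
m = 14175 > 0,  v_rel·d = 297 > 0  ⇒  inside

inside=yes margin=14175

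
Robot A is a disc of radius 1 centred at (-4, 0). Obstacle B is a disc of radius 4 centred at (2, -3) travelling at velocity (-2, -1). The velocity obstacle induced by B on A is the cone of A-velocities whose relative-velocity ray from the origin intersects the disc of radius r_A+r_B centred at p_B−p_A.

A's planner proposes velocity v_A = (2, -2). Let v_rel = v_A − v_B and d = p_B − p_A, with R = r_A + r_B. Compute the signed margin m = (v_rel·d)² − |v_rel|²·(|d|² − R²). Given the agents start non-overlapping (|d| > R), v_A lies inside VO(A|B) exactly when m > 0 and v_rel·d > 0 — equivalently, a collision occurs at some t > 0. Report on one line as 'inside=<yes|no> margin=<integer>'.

d = (6, -3),  |d|² = 45;  R = 1+4 = 5,  c = 45−5² = 20
v_rel = (4, -1),  |v_rel|² = 17;  v_rel·d = (4)·(6) + (-1)·(-3) = 27
17·t² − 54·t + 20 = 0  ⇒  m = 27² − 17·20 = 389
m = 389 > 0,  v_rel·d = 27 > 0  ⇒  inside

inside=yes margin=389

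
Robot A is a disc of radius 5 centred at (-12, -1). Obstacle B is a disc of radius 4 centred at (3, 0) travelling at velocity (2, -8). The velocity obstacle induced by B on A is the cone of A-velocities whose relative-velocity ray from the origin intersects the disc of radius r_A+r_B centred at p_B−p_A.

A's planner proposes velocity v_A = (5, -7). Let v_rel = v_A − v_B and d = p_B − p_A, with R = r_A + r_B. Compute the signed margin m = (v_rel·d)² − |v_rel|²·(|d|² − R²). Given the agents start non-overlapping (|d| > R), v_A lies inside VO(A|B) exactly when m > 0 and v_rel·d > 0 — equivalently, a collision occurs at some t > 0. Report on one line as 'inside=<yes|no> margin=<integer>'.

d = (15, 1),  |d|² = 226;  R = 5+4 = 9,  c = 226−9² = 145
v_rel = (3, 1),  |v_rel|² = 10;  v_rel·d = (3)·(15) + (1)·(1) = 46
10·t² − 92·t + 145 = 0  ⇒  m = 46² − 10·145 = 666
m = 666 > 0,  v_rel·d = 46 > 0  ⇒  inside

inside=yes margin=666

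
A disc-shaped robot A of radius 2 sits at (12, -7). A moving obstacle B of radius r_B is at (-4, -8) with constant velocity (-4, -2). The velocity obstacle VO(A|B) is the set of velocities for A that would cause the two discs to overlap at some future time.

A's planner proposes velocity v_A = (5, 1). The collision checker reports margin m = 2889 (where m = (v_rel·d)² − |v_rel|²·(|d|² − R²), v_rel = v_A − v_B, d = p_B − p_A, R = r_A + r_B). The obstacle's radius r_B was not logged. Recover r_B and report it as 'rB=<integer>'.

m = 2889
d = (-16, -1);  v_rel = (9, 3),  |v_rel|² = 90
v_rel×d = (9)·(-1) − (3)·(-16) = 39
since m = R²·90 − 39²:  R² = (1521 + 2889) / 90 = 49
R = √49 = 7  ⇒  r_B = 7 − 2 = 5

rB=5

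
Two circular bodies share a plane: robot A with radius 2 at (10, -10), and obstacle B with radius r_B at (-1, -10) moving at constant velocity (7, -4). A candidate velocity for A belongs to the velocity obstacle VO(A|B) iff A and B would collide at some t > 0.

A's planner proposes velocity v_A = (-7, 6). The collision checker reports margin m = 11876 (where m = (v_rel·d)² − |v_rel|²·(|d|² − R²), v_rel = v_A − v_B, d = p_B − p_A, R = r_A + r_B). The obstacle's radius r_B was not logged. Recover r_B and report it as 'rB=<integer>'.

m = 11876
d = (-11, 0);  v_rel = (-14, 10),  |v_rel|² = 296
v_rel×d = (-14)·(0) − (10)·(-11) = 110
since m = R²·296 − 110²:  R² = (12100 + 11876) / 296 = 81
R = √81 = 9  ⇒  r_B = 9 − 2 = 7

rB=7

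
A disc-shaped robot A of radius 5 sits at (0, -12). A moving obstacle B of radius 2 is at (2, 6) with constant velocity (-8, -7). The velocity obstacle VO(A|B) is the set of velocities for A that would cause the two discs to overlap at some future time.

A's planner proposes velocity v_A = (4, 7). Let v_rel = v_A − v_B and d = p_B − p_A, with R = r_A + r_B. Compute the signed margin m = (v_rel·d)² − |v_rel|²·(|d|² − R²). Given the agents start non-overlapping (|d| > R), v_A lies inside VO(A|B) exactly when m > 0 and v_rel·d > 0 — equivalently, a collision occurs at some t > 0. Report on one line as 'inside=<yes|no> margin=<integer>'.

d = (2, 18),  |d|² = 328;  R = 5+2 = 7,  c = 328−7² = 279
v_rel = (12, 14),  |v_rel|² = 340;  v_rel·d = (12)·(2) + (14)·(18) = 276
340·t² − 552·t + 279 = 0  ⇒  m = 276² − 340·279 = -18684
m = -18684 < 0,  v_rel·d = 276 > 0  ⇒  outside

inside=no margin=-18684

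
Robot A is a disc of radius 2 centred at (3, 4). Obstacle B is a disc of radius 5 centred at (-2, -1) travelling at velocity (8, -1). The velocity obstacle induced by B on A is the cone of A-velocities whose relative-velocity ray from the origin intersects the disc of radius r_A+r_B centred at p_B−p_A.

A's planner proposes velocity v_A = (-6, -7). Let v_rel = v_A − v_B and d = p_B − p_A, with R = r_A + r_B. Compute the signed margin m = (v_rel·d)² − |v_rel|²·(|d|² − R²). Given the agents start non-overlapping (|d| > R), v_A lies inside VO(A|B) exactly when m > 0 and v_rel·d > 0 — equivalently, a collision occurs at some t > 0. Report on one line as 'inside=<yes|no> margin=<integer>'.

d = (-5, -5),  |d|² = 50;  R = 2+5 = 7,  c = 50−7² = 1
v_rel = (-14, -6),  |v_rel|² = 232;  v_rel·d = (-14)·(-5) + (-6)·(-5) = 100
232·t² − 200·t + 1 = 0  ⇒  m = 100² − 232·1 = 9768
m = 9768 > 0,  v_rel·d = 100 > 0  ⇒  inside

inside=yes margin=9768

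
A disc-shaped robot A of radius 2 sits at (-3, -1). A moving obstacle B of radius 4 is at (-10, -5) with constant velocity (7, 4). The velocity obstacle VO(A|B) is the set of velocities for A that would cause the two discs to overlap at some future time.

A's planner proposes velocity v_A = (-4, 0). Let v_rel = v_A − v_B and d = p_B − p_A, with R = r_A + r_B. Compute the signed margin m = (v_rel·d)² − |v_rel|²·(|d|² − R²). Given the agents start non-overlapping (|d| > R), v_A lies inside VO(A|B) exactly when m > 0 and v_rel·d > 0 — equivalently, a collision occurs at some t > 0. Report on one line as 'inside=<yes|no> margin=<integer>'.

d = (-7, -4),  |d|² = 65;  R = 2+4 = 6,  c = 65−6² = 29
v_rel = (-11, -4),  |v_rel|² = 137;  v_rel·d = (-11)·(-7) + (-4)·(-4) = 93
137·t² − 186·t + 29 = 0  ⇒  m = 93² − 137·29 = 4676
m = 4676 > 0,  v_rel·d = 93 > 0  ⇒  inside

inside=yes margin=4676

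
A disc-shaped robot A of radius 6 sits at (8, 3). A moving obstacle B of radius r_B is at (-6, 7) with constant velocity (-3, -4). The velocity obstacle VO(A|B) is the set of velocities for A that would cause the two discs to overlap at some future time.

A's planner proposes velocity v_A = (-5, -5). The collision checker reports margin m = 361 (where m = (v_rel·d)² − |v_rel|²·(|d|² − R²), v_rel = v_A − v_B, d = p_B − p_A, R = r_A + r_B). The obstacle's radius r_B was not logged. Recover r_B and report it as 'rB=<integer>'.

m = 361
d = (-14, 4);  v_rel = (-2, -1),  |v_rel|² = 5
v_rel×d = (-2)·(4) − (-1)·(-14) = -22
since m = R²·5 − (-22)²:  R² = (484 + 361) / 5 = 169
R = √169 = 13  ⇒  r_B = 13 − 6 = 7

rB=7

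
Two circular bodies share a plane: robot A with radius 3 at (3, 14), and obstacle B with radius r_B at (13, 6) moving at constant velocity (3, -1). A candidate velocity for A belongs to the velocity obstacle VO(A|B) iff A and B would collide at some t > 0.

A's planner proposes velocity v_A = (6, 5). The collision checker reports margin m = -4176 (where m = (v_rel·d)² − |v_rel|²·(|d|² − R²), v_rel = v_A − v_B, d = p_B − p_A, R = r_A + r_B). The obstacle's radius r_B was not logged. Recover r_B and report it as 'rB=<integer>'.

m = -4176
d = (10, -8);  v_rel = (3, 6),  |v_rel|² = 45
v_rel×d = (3)·(-8) − (6)·(10) = -84
since m = R²·45 − (-84)²:  R² = (7056 + -4176) / 45 = 64
R = √64 = 8  ⇒  r_B = 8 − 3 = 5

rB=5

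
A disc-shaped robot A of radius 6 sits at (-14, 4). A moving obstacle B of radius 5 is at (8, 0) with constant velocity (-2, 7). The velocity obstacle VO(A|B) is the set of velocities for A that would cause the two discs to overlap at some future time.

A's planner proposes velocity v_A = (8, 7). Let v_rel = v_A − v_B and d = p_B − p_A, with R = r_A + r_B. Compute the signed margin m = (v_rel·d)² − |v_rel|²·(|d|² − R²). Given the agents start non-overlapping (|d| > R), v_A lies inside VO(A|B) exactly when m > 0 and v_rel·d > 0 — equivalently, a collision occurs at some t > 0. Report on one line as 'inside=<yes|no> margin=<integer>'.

d = (22, -4),  |d|² = 500;  R = 6+5 = 11,  c = 500−11² = 379
v_rel = (10, 0),  |v_rel|² = 100;  v_rel·d = (10)·(22) + (0)·(-4) = 220
100·t² − 440·t + 379 = 0  ⇒  m = 220² − 100·379 = 10500
m = 10500 > 0,  v_rel·d = 220 > 0  ⇒  inside

inside=yes margin=10500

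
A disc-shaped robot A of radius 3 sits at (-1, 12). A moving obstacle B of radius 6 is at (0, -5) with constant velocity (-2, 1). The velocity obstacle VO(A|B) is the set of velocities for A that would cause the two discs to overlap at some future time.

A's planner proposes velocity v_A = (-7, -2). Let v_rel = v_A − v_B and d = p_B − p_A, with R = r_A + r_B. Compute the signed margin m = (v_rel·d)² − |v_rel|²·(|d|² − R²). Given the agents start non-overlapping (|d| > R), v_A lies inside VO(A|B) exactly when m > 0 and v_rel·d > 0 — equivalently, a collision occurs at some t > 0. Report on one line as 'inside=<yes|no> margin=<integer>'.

d = (1, -17),  |d|² = 290;  R = 3+6 = 9,  c = 290−9² = 209
v_rel = (-5, -3),  |v_rel|² = 34;  v_rel·d = (-5)·(1) + (-3)·(-17) = 46
34·t² − 92·t + 209 = 0  ⇒  m = 46² − 34·209 = -4990
m = -4990 < 0,  v_rel·d = 46 > 0  ⇒  outside

inside=no margin=-4990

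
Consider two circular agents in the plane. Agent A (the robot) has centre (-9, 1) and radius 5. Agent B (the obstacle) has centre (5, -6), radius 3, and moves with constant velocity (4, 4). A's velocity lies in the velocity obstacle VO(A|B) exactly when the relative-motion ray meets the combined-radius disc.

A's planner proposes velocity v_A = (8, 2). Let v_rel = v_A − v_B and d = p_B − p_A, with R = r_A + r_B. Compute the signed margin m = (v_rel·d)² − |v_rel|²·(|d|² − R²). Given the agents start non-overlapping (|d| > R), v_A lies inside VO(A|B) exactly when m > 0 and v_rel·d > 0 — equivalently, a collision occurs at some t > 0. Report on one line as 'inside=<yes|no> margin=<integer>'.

d = (14, -7),  |d|² = 245;  R = 5+3 = 8,  c = 245−8² = 181
v_rel = (4, -2),  |v_rel|² = 20;  v_rel·d = (4)·(14) + (-2)·(-7) = 70
20·t² − 140·t + 181 = 0  ⇒  m = 70² − 20·181 = 1280
m = 1280 > 0,  v_rel·d = 70 > 0  ⇒  inside

inside=yes margin=1280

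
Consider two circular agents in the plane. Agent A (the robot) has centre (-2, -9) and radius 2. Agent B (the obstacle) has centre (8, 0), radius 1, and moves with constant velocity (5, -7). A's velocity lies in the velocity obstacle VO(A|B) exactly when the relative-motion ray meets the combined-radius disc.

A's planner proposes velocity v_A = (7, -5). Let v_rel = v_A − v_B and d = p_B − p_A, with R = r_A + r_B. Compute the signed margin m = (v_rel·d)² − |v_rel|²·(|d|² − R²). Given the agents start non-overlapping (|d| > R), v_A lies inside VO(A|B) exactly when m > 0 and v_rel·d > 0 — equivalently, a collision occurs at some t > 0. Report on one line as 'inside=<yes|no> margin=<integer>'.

d = (10, 9),  |d|² = 181;  R = 2+1 = 3,  c = 181−3² = 172
v_rel = (2, 2),  |v_rel|² = 8;  v_rel·d = (2)·(10) + (2)·(9) = 38
8·t² − 76·t + 172 = 0  ⇒  m = 38² − 8·172 = 68
m = 68 > 0,  v_rel·d = 38 > 0  ⇒  inside

inside=yes margin=68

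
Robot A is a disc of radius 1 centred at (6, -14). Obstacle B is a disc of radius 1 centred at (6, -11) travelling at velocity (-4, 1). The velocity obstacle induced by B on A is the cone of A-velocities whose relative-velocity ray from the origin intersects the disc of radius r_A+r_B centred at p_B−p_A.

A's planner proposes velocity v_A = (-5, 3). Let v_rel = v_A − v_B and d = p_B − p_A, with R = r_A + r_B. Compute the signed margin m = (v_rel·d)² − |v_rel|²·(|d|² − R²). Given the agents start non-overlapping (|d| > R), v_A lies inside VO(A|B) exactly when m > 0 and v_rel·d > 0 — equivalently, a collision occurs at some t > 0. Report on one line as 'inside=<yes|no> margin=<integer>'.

d = (0, 3),  |d|² = 9;  R = 1+1 = 2,  c = 9−2² = 5
v_rel = (-1, 2),  |v_rel|² = 5;  v_rel·d = (-1)·(0) + (2)·(3) = 6
5·t² − 12·t + 5 = 0  ⇒  m = 6² − 5·5 = 11
m = 11 > 0,  v_rel·d = 6 > 0  ⇒  inside

inside=yes margin=11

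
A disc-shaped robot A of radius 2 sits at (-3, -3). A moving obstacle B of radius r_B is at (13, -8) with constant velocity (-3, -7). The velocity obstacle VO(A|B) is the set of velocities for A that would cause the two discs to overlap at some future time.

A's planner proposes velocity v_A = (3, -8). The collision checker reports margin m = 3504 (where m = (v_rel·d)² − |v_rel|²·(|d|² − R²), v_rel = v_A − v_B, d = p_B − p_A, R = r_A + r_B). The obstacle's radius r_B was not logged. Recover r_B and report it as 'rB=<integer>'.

m = 3504
d = (16, -5);  v_rel = (6, -1),  |v_rel|² = 37
v_rel×d = (6)·(-5) − (-1)·(16) = -14
since m = R²·37 − (-14)²:  R² = (196 + 3504) / 37 = 100
R = √100 = 10  ⇒  r_B = 10 − 2 = 8

rB=8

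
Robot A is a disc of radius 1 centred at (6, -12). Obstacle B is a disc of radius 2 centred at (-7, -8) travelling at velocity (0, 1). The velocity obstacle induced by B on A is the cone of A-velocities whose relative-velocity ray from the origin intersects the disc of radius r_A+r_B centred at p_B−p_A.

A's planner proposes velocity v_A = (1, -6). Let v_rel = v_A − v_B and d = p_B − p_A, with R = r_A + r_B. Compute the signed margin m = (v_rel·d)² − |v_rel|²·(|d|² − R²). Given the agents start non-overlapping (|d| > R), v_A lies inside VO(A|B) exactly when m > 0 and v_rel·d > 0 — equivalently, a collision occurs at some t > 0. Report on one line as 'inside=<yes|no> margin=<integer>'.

d = (-13, 4),  |d|² = 185;  R = 1+2 = 3,  c = 185−3² = 176
v_rel = (1, -7),  |v_rel|² = 50;  v_rel·d = (1)·(-13) + (-7)·(4) = -41
50·t² + 82·t + 176 = 0  ⇒  m = (-41)² − 50·176 = -7119
m = -7119 < 0,  v_rel·d = -41 < 0  ⇒  outside

inside=no margin=-7119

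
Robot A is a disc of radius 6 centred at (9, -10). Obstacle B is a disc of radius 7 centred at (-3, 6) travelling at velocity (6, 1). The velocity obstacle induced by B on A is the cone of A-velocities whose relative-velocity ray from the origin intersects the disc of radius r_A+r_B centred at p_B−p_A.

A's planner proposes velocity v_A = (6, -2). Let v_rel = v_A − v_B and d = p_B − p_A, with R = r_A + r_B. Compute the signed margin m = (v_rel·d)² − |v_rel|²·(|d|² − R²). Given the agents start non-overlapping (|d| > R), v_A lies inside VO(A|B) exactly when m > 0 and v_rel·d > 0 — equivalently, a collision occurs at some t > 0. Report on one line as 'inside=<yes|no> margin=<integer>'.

d = (-12, 16),  |d|² = 400;  R = 6+7 = 13,  c = 400−13² = 231
v_rel = (0, -3),  |v_rel|² = 9;  v_rel·d = (0)·(-12) + (-3)·(16) = -48
9·t² + 96·t + 231 = 0  ⇒  m = (-48)² − 9·231 = 225
m = 225 > 0,  v_rel·d = -48 < 0  ⇒  outside

inside=no margin=225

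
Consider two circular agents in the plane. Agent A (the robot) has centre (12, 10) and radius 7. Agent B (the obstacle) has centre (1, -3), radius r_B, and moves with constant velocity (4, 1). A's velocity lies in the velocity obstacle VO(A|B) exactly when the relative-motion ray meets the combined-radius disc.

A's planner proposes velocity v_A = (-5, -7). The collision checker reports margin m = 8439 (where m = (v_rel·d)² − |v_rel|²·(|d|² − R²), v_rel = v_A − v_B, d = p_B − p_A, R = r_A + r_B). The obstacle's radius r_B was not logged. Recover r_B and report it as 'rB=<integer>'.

m = 8439
d = (-11, -13);  v_rel = (-9, -8),  |v_rel|² = 145
v_rel×d = (-9)·(-13) − (-8)·(-11) = 29
since m = R²·145 − 29²:  R² = (841 + 8439) / 145 = 64
R = √64 = 8  ⇒  r_B = 8 − 7 = 1

rB=1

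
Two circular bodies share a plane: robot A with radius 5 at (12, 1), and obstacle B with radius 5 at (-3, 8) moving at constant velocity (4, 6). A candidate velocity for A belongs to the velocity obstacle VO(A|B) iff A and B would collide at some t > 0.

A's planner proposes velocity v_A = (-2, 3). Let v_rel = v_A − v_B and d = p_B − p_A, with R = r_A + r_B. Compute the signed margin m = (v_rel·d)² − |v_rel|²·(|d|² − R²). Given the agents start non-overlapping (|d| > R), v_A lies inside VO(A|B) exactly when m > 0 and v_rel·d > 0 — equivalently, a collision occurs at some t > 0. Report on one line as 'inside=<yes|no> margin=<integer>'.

d = (-15, 7),  |d|² = 274;  R = 5+5 = 10,  c = 274−10² = 174
v_rel = (-6, -3),  |v_rel|² = 45;  v_rel·d = (-6)·(-15) + (-3)·(7) = 69
45·t² − 138·t + 174 = 0  ⇒  m = 69² − 45·174 = -3069
m = -3069 < 0,  v_rel·d = 69 > 0  ⇒  outside

inside=no margin=-3069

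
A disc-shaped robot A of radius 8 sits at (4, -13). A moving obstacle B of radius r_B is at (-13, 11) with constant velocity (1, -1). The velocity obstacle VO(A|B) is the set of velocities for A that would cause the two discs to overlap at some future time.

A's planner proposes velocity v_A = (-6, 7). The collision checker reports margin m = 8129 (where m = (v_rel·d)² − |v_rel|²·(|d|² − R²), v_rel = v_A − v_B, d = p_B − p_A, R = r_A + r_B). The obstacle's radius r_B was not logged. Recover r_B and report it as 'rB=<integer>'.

m = 8129
d = (-17, 24);  v_rel = (-7, 8),  |v_rel|² = 113
v_rel×d = (-7)·(24) − (8)·(-17) = -32
since m = R²·113 − (-32)²:  R² = (1024 + 8129) / 113 = 81
R = √81 = 9  ⇒  r_B = 9 − 8 = 1

rB=1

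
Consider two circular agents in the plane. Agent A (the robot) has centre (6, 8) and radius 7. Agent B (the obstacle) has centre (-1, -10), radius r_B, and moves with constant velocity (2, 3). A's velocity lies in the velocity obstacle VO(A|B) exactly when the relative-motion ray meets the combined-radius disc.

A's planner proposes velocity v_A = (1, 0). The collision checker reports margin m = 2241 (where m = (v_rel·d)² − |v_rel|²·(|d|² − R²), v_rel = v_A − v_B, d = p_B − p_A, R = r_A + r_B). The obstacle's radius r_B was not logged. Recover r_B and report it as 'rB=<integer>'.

m = 2241
d = (-7, -18);  v_rel = (-1, -3),  |v_rel|² = 10
v_rel×d = (-1)·(-18) − (-3)·(-7) = -3
since m = R²·10 − (-3)²:  R² = (9 + 2241) / 10 = 225
R = √225 = 15  ⇒  r_B = 15 − 7 = 8

rB=8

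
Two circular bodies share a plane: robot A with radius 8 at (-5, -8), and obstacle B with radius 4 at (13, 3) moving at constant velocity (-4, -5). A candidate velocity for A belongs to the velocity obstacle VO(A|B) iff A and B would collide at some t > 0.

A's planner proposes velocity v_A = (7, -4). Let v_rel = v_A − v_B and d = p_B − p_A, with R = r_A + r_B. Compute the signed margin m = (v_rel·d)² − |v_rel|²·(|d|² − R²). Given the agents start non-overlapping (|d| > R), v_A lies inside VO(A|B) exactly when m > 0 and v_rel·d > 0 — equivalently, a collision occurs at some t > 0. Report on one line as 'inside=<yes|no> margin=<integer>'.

d = (18, 11),  |d|² = 445;  R = 8+4 = 12,  c = 445−12² = 301
v_rel = (11, 1),  |v_rel|² = 122;  v_rel·d = (11)·(18) + (1)·(11) = 209
122·t² − 418·t + 301 = 0  ⇒  m = 209² − 122·301 = 6959
m = 6959 > 0,  v_rel·d = 209 > 0  ⇒  inside

inside=yes margin=6959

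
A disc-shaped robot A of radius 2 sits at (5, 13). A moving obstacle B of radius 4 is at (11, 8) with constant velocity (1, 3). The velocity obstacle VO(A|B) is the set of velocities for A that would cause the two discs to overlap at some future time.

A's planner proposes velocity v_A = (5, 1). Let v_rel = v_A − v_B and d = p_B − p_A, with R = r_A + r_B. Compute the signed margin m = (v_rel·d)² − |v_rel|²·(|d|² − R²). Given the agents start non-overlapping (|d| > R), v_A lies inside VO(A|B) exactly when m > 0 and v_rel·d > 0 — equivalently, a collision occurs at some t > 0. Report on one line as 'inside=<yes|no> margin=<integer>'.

d = (6, -5),  |d|² = 61;  R = 2+4 = 6,  c = 61−6² = 25
v_rel = (4, -2),  |v_rel|² = 20;  v_rel·d = (4)·(6) + (-2)·(-5) = 34
20·t² − 68·t + 25 = 0  ⇒  m = 34² − 20·25 = 656
m = 656 > 0,  v_rel·d = 34 > 0  ⇒  inside

inside=yes margin=656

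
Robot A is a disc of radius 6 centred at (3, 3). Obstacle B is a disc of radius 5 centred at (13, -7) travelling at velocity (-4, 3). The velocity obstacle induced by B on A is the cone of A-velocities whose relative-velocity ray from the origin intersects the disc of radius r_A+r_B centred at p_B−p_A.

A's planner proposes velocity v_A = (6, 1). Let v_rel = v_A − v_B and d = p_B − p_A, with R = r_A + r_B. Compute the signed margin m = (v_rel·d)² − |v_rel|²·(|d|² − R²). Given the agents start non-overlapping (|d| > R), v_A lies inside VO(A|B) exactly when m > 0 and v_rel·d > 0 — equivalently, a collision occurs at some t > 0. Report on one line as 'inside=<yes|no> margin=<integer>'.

d = (10, -10),  |d|² = 200;  R = 6+5 = 11,  c = 200−11² = 79
v_rel = (10, -2),  |v_rel|² = 104;  v_rel·d = (10)·(10) + (-2)·(-10) = 120
104·t² − 240·t + 79 = 0  ⇒  m = 120² − 104·79 = 6184
m = 6184 > 0,  v_rel·d = 120 > 0  ⇒  inside

inside=yes margin=6184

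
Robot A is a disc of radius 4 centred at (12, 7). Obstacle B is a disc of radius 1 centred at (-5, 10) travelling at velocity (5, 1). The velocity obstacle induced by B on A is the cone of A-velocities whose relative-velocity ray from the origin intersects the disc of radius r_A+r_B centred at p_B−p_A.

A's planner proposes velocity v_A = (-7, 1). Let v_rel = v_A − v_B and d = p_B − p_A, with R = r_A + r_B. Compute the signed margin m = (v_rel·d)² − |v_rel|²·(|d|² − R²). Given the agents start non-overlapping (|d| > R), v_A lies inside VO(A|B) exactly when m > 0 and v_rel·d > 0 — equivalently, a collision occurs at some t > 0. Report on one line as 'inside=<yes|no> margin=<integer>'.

d = (-17, 3),  |d|² = 298;  R = 4+1 = 5,  c = 298−5² = 273
v_rel = (-12, 0),  |v_rel|² = 144;  v_rel·d = (-12)·(-17) + (0)·(3) = 204
144·t² − 408·t + 273 = 0  ⇒  m = 204² − 144·273 = 2304
m = 2304 > 0,  v_rel·d = 204 > 0  ⇒  inside

inside=yes margin=2304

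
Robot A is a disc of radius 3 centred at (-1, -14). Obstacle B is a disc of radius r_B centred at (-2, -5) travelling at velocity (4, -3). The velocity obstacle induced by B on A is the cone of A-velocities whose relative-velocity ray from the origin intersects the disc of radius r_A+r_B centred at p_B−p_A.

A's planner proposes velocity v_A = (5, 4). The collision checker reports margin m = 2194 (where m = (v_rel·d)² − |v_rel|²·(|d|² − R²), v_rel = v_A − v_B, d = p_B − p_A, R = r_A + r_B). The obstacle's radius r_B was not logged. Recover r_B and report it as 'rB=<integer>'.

m = 2194
d = (-1, 9);  v_rel = (1, 7),  |v_rel|² = 50
v_rel×d = (1)·(9) − (7)·(-1) = 16
since m = R²·50 − 16²:  R² = (256 + 2194) / 50 = 49
R = √49 = 7  ⇒  r_B = 7 − 3 = 4

rB=4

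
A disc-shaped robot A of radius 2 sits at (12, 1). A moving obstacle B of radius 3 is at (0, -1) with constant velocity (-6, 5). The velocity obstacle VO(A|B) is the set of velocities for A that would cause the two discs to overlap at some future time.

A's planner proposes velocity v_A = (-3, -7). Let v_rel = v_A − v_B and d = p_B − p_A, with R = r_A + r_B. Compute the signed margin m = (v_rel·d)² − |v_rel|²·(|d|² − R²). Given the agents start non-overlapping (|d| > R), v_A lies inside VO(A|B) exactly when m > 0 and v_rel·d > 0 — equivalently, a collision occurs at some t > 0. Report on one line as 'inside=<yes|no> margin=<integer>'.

d = (-12, -2),  |d|² = 148;  R = 2+3 = 5,  c = 148−5² = 123
v_rel = (3, -12),  |v_rel|² = 153;  v_rel·d = (3)·(-12) + (-12)·(-2) = -12
153·t² + 24·t + 123 = 0  ⇒  m = (-12)² − 153·123 = -18675
m = -18675 < 0,  v_rel·d = -12 < 0  ⇒  outside

inside=no margin=-18675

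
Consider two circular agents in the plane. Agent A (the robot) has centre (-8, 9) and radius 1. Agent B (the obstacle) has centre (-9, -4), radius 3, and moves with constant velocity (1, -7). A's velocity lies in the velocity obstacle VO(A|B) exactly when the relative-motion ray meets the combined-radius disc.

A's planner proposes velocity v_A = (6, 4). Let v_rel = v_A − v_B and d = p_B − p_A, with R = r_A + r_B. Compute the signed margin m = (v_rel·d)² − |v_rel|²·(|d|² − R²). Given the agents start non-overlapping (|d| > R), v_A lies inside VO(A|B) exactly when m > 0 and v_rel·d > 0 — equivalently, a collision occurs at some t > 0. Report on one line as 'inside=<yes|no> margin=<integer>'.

d = (-1, -13),  |d|² = 170;  R = 1+3 = 4,  c = 170−4² = 154
v_rel = (5, 11),  |v_rel|² = 146;  v_rel·d = (5)·(-1) + (11)·(-13) = -148
146·t² + 296·t + 154 = 0  ⇒  m = (-148)² − 146·154 = -580
m = -580 < 0,  v_rel·d = -148 < 0  ⇒  outside

inside=no margin=-580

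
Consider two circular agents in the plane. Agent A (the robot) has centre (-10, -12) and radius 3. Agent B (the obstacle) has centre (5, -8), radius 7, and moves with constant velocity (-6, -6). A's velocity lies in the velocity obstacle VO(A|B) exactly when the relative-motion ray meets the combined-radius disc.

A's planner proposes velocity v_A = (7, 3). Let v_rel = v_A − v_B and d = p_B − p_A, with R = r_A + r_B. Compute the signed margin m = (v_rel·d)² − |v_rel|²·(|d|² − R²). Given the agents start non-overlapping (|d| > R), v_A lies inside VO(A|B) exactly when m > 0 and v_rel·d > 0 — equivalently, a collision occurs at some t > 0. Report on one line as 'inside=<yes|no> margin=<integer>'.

d = (15, 4),  |d|² = 241;  R = 3+7 = 10,  c = 241−10² = 141
v_rel = (13, 9),  |v_rel|² = 250;  v_rel·d = (13)·(15) + (9)·(4) = 231
250·t² − 462·t + 141 = 0  ⇒  m = 231² − 250·141 = 18111
m = 18111 > 0,  v_rel·d = 231 > 0  ⇒  inside

inside=yes margin=18111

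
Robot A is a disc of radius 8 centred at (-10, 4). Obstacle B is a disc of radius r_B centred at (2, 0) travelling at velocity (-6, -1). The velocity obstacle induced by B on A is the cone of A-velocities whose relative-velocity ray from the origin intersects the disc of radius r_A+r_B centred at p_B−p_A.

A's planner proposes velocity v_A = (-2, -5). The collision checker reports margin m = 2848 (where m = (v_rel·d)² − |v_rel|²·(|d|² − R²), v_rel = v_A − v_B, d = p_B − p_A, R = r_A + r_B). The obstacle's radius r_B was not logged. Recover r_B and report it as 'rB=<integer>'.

m = 2848
d = (12, -4);  v_rel = (4, -4),  |v_rel|² = 32
v_rel×d = (4)·(-4) − (-4)·(12) = 32
since m = R²·32 − 32²:  R² = (1024 + 2848) / 32 = 121
R = √121 = 11  ⇒  r_B = 11 − 8 = 3

rB=3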